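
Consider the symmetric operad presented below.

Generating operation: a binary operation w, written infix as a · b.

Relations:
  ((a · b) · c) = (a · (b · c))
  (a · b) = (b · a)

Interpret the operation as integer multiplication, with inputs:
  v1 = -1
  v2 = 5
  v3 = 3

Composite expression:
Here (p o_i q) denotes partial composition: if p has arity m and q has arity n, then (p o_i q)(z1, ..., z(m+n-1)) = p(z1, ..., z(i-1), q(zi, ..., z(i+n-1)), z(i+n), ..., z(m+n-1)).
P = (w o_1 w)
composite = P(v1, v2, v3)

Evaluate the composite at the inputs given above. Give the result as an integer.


-15

(v1 · v2) = -5
((v1 · v2) · v3) = -15


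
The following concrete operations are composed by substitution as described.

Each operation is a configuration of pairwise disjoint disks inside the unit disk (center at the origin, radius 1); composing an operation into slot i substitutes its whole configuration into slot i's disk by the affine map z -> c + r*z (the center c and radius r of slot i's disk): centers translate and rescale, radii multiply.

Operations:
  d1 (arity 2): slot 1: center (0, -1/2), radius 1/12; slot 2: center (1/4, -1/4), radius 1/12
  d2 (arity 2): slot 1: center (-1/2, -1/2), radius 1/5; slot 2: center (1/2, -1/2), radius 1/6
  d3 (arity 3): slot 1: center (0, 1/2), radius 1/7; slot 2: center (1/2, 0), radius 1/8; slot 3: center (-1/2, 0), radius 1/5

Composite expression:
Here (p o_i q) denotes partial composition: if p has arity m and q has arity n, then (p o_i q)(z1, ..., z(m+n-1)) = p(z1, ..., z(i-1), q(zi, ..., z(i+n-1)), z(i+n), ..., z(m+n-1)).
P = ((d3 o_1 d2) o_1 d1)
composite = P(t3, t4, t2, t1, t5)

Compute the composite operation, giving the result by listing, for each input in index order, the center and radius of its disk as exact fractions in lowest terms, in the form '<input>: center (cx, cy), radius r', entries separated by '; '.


t1: center (1/2, 0), radius 1/8; t2: center (1/14, 3/7), radius 1/42; t3: center (-1/14, 29/70), radius 1/420; t4: center (-9/140, 59/140), radius 1/420; t5: center (-1/2, 0), radius 1/5

Follow each t-input down from d3: c' goes to c + r*c', radius to r*r'.
for t3, the 3-step affine chain lands on center (-1/14, 29/70), radius 1/420
for t4, the 3-step affine chain lands on center (-9/140, 59/140), radius 1/420
for t2, the 2-step affine chain lands on center (1/14, 3/7), radius 1/42
for t1, the 1-step affine chain lands on center (1/2, 0), radius 1/8
for t5, the 1-step affine chain lands on center (-1/2, 0), radius 1/5


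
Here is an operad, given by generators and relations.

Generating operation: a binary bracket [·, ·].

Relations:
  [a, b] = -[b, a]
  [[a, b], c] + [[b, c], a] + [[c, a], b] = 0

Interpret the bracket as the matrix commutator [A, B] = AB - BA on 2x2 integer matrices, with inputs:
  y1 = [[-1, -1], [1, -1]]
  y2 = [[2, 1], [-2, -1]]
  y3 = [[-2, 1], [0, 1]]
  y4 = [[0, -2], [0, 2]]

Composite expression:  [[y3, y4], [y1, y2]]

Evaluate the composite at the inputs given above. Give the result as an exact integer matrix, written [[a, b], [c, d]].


[y3, y4] = [[0, 8], [0, 0]]
[y1, y2] = [[1, 3], [3, -1]]
[[y3, y4], [y1, y2]] = [[24, -16], [0, -24]]

[[24, -16], [0, -24]]


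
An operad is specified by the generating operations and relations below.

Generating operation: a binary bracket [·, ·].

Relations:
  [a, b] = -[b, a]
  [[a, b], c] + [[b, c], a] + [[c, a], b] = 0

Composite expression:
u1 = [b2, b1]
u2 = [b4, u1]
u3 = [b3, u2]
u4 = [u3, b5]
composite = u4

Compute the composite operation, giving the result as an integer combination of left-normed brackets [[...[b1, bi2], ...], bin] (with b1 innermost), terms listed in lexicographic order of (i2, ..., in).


-[[[[b1, b2], b4], b3], b5]


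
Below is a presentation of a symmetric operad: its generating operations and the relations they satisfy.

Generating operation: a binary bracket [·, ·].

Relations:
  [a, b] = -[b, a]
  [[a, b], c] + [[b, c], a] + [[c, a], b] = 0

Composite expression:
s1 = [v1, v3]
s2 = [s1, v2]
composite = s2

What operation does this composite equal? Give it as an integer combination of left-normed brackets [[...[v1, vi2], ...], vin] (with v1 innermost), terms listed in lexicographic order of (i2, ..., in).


[[v1, v3], v2]

In the tensor algebra, words opening v1 carry the v1-anchored form.
Composite bracket: [[v1, v3], v2]
Applying ab - ba throughout gives 4 signed words (2^2 = 4).
Only words starting with v1 matter:
  word v1v3v2 has sign +1, contributing +[[v1, v3], v2]


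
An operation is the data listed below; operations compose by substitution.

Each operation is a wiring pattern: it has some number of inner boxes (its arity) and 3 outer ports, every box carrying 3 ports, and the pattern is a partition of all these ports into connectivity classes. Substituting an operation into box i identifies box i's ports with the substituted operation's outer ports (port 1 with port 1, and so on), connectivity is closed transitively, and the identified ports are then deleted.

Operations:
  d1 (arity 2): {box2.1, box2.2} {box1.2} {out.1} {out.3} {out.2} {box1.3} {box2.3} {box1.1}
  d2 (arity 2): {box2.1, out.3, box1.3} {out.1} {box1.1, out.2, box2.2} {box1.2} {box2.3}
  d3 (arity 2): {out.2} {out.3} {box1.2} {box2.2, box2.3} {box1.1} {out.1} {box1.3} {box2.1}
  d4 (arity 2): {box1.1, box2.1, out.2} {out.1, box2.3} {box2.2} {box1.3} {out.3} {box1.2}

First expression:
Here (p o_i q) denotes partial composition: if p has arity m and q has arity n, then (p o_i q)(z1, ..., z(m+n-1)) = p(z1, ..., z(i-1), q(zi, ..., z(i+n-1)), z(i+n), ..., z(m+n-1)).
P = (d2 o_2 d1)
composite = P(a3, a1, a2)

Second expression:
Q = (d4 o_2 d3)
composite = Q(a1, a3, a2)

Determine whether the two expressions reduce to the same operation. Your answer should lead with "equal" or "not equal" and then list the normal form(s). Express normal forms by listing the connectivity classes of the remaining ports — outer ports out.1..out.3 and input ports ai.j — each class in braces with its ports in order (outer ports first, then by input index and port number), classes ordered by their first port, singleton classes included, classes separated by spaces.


not equal; first: {out.1} {out.2, a3.1} {out.3, a3.3} {a1.1} {a1.2} {a1.3} {a2.1, a2.2} {a2.3} {a3.2}; second: {out.1} {out.2, a1.1} {out.3} {a1.2} {a1.3} {a2.1} {a2.2, a2.3} {a3.1} {a3.2} {a3.3}

The first expression, normalized: {out.1} {out.2, a3.1} {out.3, a3.3} {a1.1} {a1.2} {a1.3} {a2.1, a2.2} {a2.3} {a3.2}
The second expression, normalized: {out.1} {out.2, a1.1} {out.3} {a1.2} {a1.3} {a2.1} {a2.2, a2.3} {a3.1} {a3.2} {a3.3}
No match — not equal.


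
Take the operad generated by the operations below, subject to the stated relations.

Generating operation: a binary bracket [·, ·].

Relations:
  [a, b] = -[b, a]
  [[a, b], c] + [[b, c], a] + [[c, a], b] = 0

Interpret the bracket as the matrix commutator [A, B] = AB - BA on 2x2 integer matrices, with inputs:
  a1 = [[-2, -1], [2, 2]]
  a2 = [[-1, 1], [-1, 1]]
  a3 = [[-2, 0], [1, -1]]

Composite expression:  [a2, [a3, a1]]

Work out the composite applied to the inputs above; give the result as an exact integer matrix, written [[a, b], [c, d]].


[[-1, -4], [-6, 1]]

[a3, a1] = [[1, 1], [-2, -1]]
[a2, [a3, a1]] = [[-1, -4], [-6, 1]]


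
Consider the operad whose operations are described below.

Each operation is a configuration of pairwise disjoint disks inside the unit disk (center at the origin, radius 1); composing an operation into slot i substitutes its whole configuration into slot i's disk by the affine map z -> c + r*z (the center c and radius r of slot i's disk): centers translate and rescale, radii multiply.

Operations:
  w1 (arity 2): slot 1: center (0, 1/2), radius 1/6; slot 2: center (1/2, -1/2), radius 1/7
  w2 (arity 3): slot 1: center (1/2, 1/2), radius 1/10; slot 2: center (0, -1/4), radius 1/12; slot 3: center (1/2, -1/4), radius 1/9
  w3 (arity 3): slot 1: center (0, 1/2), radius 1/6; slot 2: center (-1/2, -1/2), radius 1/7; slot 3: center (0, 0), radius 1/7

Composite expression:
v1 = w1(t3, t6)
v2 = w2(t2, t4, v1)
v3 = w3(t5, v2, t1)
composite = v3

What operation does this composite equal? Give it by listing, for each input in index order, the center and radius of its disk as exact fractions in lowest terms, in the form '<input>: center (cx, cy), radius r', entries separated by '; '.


Only the slot chain above each t matters under w3; compose those maps.
t5 passes through 1 substitution, ending at center (0, 1/2), radius 1/6
t2 passes through 2 substitutions, ending at center (-3/7, -3/7), radius 1/70
t4 passes through 2 substitutions, ending at center (-1/2, -15/28), radius 1/84
t3 passes through 3 substitutions, ending at center (-3/7, -19/36), radius 1/378
t6 passes through 3 substitutions, ending at center (-53/126, -137/252), radius 1/441
t1 passes through 1 substitution, ending at center (0, 0), radius 1/7

t1: center (0, 0), radius 1/7; t2: center (-3/7, -3/7), radius 1/70; t3: center (-3/7, -19/36), radius 1/378; t4: center (-1/2, -15/28), radius 1/84; t5: center (0, 1/2), radius 1/6; t6: center (-53/126, -137/252), radius 1/441


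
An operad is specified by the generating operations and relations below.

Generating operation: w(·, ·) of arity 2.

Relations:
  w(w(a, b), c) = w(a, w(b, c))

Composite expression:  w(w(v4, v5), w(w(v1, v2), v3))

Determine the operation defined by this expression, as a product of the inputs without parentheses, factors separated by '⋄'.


Associativity of w dissolves the nesting; only the v-input order survives.
w(v4, v5) reduces to v4 ⋄ v5
w(v1, v2) reduces to v1 ⋄ v2
w(w(v1, v2), v3) reduces to v1 ⋄ v2 ⋄ v3
w(w(v4, v5), w(w(v1, v2), v3)) reduces to v4 ⋄ v5 ⋄ v1 ⋄ v2 ⋄ v3

v4 ⋄ v5 ⋄ v1 ⋄ v2 ⋄ v3


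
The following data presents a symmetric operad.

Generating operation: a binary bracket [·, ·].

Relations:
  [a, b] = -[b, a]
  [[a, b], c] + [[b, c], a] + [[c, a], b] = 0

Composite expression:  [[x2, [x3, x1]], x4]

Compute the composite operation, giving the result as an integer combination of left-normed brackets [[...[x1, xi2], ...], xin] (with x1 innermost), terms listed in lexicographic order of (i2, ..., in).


[[[x1, x3], x2], x4]

In the tensor algebra, words opening x1 carry the x1-anchored form.
Composite bracket: [[x2, [x3, x1]], x4]
Under [a, b] = ab - ba we get 8 signed associative words (2^3 = 8).
Collect the words opening with x1:
  x1x3x2x4 appears with sign +1, giving the term +[[[x1, x3], x2], x4]


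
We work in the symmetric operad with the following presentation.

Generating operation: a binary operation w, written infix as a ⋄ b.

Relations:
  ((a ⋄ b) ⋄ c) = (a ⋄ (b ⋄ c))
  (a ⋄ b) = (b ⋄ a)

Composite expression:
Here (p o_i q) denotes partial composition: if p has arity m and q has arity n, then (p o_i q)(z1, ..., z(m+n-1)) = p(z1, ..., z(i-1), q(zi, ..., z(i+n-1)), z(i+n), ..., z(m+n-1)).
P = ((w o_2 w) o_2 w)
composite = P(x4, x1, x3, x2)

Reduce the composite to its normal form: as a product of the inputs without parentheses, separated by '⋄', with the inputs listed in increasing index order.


x1 ⋄ x2 ⋄ x3 ⋄ x4

Key point: w commutes, so take the x-inputs in any fixed order.
(x1 ⋄ x3) unparenthesizes to x1 ⋄ x3
((x1 ⋄ x3) ⋄ x2) unparenthesizes to x1 ⋄ x3 ⋄ x2
(x4 ⋄ ((x1 ⋄ x3) ⋄ x2)) unparenthesizes to x4 ⋄ x1 ⋄ x3 ⋄ x2
the factors in increasing index order: x1 ⋄ x2 ⋄ x3 ⋄ x4


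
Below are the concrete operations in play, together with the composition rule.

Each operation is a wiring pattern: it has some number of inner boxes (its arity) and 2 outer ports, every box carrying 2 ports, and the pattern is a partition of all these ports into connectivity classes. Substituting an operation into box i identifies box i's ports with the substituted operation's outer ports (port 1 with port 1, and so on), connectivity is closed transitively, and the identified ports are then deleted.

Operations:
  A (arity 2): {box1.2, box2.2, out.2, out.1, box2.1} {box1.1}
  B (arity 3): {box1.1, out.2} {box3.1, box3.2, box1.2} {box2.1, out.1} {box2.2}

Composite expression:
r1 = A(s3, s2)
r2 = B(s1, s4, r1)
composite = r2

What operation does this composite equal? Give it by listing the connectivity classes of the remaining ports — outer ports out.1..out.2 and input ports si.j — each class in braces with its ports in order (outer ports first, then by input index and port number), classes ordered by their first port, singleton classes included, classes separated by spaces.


{out.1, s4.1} {out.2, s1.1} {s1.2, s2.1, s2.2, s3.2} {s3.1} {s4.2}


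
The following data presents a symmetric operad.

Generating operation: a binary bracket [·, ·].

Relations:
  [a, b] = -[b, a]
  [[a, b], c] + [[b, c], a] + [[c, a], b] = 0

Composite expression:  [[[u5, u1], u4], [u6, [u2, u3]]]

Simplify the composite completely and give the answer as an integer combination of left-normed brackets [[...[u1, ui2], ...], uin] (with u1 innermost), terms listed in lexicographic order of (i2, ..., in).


Left-normed coefficients sit on the u1-initial expansion words.
Composite bracket: [[[u5, u1], u4], [u6, [u2, u3]]]
Each bracket splits as ab - ba, giving 32 signed words (2^5 = 32).
Collect the words opening with u1:
  u1u5u4u2u3u6 appears with sign +1, giving the term +[[[[[u1, u5], u4], u2], u3], u6]
  u1u5u4u3u2u6 appears with sign -1, giving the term -[[[[[u1, u5], u4], u3], u2], u6]
  u1u5u4u6u2u3 appears with sign -1, giving the term -[[[[[u1, u5], u4], u6], u2], u3]
  u1u5u4u6u3u2 appears with sign +1, giving the term +[[[[[u1, u5], u4], u6], u3], u2]

[[[[[u1, u5], u4], u2], u3], u6] - [[[[[u1, u5], u4], u3], u2], u6] - [[[[[u1, u5], u4], u6], u2], u3] + [[[[[u1, u5], u4], u6], u3], u2]


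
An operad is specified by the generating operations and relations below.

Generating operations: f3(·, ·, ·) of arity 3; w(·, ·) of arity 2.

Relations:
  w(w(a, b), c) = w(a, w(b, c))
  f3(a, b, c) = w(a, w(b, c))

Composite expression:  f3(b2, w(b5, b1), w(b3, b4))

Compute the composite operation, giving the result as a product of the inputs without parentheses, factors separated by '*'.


b2 * b5 * b1 * b3 * b4

Associativity of f3 dissolves the nesting; only the b-input order survives.
w(b5, b1) spells out as b5 * b1
w(b3, b4) spells out as b3 * b4
f3(b2, w(b5, b1), w(b3, b4)) spells out as b2 * b5 * b1 * b3 * b4


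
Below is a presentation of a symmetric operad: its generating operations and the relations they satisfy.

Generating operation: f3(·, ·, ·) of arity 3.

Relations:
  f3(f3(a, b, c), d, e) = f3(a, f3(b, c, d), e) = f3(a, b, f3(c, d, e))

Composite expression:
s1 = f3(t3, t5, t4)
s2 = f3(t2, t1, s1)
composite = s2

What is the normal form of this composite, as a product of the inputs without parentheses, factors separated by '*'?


t2 * t1 * t3 * t5 * t4

All parenthesizations of f3 agree; list the t-inputs left to right.
f3(t3, t5, t4) linearizes to t3 * t5 * t4
f3(t2, t1, f3(t3, t5, t4)) linearizes to t2 * t1 * t3 * t5 * t4


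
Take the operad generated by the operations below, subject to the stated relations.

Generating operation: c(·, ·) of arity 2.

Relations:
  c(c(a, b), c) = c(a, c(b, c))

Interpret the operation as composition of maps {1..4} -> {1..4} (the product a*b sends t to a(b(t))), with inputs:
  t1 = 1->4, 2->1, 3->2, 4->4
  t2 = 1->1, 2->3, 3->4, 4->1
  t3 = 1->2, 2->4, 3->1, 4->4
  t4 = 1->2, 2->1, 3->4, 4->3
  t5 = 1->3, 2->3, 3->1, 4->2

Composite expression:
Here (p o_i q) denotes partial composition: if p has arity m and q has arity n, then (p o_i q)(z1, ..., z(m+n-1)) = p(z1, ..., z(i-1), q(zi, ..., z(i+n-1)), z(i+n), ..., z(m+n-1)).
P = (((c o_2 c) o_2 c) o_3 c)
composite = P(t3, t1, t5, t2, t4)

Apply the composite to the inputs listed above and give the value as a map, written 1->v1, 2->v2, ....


1->4, 2->4, 3->4, 4->2

c(t5, t2) = 1->3, 2->1, 3->2, 4->3
c(t1, c(t5, t2)) = 1->2, 2->4, 3->1, 4->2
c(c(t1, c(t5, t2)), t4) = 1->4, 2->2, 3->2, 4->1
c(t3, c(c(t1, c(t5, t2)), t4)) = 1->4, 2->4, 3->4, 4->2


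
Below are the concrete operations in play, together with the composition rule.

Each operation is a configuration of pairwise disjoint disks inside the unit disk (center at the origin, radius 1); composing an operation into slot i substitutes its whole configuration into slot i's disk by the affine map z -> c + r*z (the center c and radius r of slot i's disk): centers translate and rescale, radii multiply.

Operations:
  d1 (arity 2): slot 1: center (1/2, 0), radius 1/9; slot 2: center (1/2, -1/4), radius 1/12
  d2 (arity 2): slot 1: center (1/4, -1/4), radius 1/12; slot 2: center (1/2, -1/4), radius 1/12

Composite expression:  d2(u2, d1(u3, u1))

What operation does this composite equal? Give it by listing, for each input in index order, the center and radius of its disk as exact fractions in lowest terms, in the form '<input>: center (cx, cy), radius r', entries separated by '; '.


Affine substitution under d2: radii multiply and u-centers shift.
for u2, the 1-step affine chain lands on center (1/4, -1/4), radius 1/12
for u3, the 2-step affine chain lands on center (13/24, -1/4), radius 1/108
for u1, the 2-step affine chain lands on center (13/24, -13/48), radius 1/144

u1: center (13/24, -13/48), radius 1/144; u2: center (1/4, -1/4), radius 1/12; u3: center (13/24, -1/4), radius 1/108


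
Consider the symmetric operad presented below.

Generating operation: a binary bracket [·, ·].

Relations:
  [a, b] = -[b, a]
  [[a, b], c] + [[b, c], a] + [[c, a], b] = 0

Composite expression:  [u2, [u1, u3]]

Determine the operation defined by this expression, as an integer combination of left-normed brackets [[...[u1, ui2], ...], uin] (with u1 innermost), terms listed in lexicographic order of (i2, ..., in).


-[[u1, u3], u2]

In the tensor algebra, words opening u1 carry the u1-anchored form.
Composite bracket: [u2, [u1, u3]]
Each bracket splits as ab - ba, giving 4 signed words (2^2 = 4).
Collect the words opening with u1:
  word u1u3u2 has sign -1, contributing -[[u1, u3], u2]


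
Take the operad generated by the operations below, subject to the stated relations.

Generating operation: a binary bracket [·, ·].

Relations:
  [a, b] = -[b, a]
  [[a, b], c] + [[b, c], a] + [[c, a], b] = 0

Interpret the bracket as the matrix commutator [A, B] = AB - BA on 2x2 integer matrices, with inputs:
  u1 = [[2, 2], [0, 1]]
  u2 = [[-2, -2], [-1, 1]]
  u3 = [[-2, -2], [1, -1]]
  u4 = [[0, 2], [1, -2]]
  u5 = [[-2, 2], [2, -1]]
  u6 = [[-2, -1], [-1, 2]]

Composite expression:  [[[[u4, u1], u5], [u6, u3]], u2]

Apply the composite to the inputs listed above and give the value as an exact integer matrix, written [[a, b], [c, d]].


[[-116, 292], [28, 116]]


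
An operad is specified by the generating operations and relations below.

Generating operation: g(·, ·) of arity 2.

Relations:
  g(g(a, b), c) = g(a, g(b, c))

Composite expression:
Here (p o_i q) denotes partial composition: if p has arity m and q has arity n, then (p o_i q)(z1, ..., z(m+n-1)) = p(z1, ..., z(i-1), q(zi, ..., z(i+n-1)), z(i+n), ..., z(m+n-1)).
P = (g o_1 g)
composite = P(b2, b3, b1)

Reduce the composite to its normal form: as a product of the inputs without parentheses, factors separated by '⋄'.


b2 ⋄ b3 ⋄ b1

The g-tree's shape is irrelevant; the b-reading-order decides.
g(b2, b3) reduces to b2 ⋄ b3
g(g(b2, b3), b1) reduces to b2 ⋄ b3 ⋄ b1


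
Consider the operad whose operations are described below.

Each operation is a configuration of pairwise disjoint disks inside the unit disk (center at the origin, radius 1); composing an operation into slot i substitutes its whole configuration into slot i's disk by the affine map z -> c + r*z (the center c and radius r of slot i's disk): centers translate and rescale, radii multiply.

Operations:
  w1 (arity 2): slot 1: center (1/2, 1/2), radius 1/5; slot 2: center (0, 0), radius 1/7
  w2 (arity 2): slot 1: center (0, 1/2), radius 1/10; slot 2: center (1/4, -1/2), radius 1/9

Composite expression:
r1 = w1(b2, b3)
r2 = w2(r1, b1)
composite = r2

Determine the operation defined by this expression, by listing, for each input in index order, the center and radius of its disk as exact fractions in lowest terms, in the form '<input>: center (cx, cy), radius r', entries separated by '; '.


Below w2, radii multiply path by path; the b-disk centers shift.
b2 passes through 2 substitutions, ending at center (1/20, 11/20), radius 1/50
b3 passes through 2 substitutions, ending at center (0, 1/2), radius 1/70
b1 passes through 1 substitution, ending at center (1/4, -1/2), radius 1/9

b1: center (1/4, -1/2), radius 1/9; b2: center (1/20, 11/20), radius 1/50; b3: center (0, 1/2), radius 1/70


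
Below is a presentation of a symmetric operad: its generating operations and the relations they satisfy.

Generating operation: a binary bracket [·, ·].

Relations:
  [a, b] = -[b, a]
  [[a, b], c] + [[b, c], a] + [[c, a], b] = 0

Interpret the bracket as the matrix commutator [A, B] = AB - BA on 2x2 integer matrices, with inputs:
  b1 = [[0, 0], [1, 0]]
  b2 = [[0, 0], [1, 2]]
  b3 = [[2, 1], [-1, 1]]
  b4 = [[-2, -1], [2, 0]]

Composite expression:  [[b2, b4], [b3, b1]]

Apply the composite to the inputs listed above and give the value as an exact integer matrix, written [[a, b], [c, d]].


[[-2, -4], [6, 2]]

[b2, b4] = [[1, 2], [2, -1]]
[b3, b1] = [[1, 0], [-1, -1]]
[[b2, b4], [b3, b1]] = [[-2, -4], [6, 2]]


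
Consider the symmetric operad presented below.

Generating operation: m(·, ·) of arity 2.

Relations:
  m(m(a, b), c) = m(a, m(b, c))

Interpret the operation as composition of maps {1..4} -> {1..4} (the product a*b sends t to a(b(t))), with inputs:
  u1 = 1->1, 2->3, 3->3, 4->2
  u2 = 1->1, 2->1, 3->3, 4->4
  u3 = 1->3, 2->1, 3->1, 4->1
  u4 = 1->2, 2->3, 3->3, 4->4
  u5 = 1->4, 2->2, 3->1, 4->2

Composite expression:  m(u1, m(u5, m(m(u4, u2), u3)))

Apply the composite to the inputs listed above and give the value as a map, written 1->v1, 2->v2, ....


m(u4, u2) = 1->2, 2->2, 3->3, 4->4
m(m(u4, u2), u3) = 1->3, 2->2, 3->2, 4->2
m(u5, m(m(u4, u2), u3)) = 1->1, 2->2, 3->2, 4->2
m(u1, m(u5, m(m(u4, u2), u3))) = 1->1, 2->3, 3->3, 4->3

1->1, 2->3, 3->3, 4->3


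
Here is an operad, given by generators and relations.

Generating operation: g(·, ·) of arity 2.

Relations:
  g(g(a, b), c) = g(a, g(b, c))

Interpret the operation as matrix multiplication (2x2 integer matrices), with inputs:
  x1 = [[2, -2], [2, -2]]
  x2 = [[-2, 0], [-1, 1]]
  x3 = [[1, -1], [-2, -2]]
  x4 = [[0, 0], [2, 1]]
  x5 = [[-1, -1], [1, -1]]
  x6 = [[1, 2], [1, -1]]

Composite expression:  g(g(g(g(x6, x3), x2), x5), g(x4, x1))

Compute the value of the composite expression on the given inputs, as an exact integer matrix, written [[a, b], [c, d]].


g(x6, x3) = [[-3, -5], [3, 1]]
g(g(x6, x3), x2) = [[11, -5], [-7, 1]]
g(g(g(x6, x3), x2), x5) = [[-16, -6], [8, 6]]
g(x4, x1) = [[0, 0], [6, -6]]
g(g(g(g(x6, x3), x2), x5), g(x4, x1)) = [[-36, 36], [36, -36]]

[[-36, 36], [36, -36]]


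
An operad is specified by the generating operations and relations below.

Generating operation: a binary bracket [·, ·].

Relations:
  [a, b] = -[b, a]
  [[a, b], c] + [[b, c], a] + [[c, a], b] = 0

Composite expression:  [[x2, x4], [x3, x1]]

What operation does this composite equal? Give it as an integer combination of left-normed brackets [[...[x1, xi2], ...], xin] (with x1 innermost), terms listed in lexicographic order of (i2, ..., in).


A multilinear Lie element is pinned by x1-initial words (x1 innermost).
Composite bracket: [[x2, x4], [x3, x1]]
The bracket unfolds into 8 signed words via [a, b] = ab - ba (2^3 = 8).
Coefficients come from the x1-initial words:
  x1x3x2x4 appears with sign +1, giving the term +[[[x1, x3], x2], x4]
  x1x3x4x2 appears with sign -1, giving the term -[[[x1, x3], x4], x2]

[[[x1, x3], x2], x4] - [[[x1, x3], x4], x2]


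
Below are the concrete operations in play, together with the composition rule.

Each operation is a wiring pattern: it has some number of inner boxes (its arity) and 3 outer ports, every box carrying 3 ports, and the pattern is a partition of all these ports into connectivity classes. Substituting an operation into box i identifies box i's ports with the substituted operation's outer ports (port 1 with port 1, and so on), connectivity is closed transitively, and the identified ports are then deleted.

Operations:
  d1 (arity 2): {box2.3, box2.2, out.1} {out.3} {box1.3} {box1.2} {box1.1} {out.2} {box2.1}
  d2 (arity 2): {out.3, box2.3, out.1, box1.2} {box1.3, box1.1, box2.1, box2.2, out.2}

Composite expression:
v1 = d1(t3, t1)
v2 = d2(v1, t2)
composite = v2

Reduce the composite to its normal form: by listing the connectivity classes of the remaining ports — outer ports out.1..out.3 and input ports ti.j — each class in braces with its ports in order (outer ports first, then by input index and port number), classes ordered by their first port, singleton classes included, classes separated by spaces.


{out.1, out.3, t2.3} {out.2, t1.2, t1.3, t2.1, t2.2} {t1.1} {t3.1} {t3.2} {t3.3}

Reachability decides: close wires over d2-identified ports.
stage d1: inputs (t3, t1), connectivity {out.1, t1.2, t1.3} {out.2} {out.3} {t1.1} {t3.1} {t3.2} {t3.3}, out.j its boundary
stage d2: inputs (t3, t1, t2), connectivity {out.1, out.3, t2.3} {out.2, t1.2, t1.3, t2.1, t2.2} {t1.1} {t3.1} {t3.2} {t3.3}, out.j its boundary


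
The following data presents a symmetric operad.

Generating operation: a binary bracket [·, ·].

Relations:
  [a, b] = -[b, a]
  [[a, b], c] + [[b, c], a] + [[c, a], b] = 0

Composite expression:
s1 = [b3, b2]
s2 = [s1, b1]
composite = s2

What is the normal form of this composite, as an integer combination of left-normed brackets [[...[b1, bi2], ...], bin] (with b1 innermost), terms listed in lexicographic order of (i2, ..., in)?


Left-normed coefficients sit on the b1-initial expansion words.
Composite bracket: [[b3, b2], b1]
Applying ab - ba throughout gives 4 signed words (2^2 = 4).
Words beginning with b1 determine it all:
  word b1b2b3 has sign +1, contributing +[[b1, b2], b3]
  word b1b3b2 has sign -1, contributing -[[b1, b3], b2]

[[b1, b2], b3] - [[b1, b3], b2]


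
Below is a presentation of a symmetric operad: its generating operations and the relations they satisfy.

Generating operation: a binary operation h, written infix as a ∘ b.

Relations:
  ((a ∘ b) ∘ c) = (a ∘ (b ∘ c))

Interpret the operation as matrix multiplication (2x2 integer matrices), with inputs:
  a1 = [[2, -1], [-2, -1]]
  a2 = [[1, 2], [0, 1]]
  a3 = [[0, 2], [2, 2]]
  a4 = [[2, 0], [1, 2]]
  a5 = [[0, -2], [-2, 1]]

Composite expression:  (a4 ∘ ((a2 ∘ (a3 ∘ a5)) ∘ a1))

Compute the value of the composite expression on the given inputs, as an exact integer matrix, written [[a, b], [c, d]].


[[-40, 28], [-28, 26]]

(a3 ∘ a5) = [[-4, 2], [-4, -2]]
(a2 ∘ (a3 ∘ a5)) = [[-12, -2], [-4, -2]]
((a2 ∘ (a3 ∘ a5)) ∘ a1) = [[-20, 14], [-4, 6]]
(a4 ∘ ((a2 ∘ (a3 ∘ a5)) ∘ a1)) = [[-40, 28], [-28, 26]]


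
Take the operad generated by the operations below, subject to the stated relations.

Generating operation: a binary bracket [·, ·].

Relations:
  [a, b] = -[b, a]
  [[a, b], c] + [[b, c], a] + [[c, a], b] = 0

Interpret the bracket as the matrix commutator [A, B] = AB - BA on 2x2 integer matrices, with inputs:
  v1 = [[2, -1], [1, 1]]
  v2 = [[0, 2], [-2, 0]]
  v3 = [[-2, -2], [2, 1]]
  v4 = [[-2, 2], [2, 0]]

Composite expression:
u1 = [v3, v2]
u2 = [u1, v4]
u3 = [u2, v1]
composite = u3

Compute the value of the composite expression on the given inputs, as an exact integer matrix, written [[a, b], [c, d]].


[[0, 12], [12, 0]]

[v3, v2] = [[0, -6], [-6, 0]]
[[v3, v2], v4] = [[0, -12], [12, 0]]
[[[v3, v2], v4], v1] = [[0, 12], [12, 0]]


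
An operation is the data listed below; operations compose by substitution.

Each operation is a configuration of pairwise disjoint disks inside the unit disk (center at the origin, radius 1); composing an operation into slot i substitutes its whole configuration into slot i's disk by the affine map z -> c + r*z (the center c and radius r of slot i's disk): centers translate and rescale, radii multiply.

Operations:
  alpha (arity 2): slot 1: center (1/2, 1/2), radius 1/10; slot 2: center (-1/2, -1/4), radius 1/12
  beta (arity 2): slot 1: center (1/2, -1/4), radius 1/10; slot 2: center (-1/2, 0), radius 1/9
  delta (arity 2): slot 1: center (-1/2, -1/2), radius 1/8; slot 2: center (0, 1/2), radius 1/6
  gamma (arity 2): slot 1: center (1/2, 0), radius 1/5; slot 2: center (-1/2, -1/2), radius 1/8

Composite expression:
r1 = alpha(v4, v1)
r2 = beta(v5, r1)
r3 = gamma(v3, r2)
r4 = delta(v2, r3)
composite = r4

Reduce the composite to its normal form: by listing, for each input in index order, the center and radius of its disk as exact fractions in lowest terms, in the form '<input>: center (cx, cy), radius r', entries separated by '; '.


v1: center (-41/432, 719/1728), radius 1/5184; v2: center (-1/2, -1/2), radius 1/8; v3: center (1/12, 1/2), radius 1/30; v4: center (-5/54, 361/864), radius 1/4320; v5: center (-7/96, 79/192), radius 1/480

Each v-disk chains the slot maps above it in delta; radii multiply.
input v2: composing its 1 substitution step yields center (-1/2, -1/2), radius 1/8
input v3: composing its 2 substitution steps yields center (1/12, 1/2), radius 1/30
input v5: composing its 3 substitution steps yields center (-7/96, 79/192), radius 1/480
input v4: composing its 4 substitution steps yields center (-5/54, 361/864), radius 1/4320
input v1: composing its 4 substitution steps yields center (-41/432, 719/1728), radius 1/5184


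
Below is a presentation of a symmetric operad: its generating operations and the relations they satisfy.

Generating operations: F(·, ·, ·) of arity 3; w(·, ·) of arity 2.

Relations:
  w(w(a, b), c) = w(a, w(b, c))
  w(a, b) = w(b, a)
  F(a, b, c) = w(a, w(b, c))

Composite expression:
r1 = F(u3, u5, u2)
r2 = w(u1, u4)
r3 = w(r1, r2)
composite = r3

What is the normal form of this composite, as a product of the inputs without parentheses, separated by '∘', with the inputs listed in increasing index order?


u1 ∘ u2 ∘ u3 ∘ u4 ∘ u5

With w associative and commutative, the u-input set is all that matters.
F(u3, u5, u2) linearizes to u3 ∘ u5 ∘ u2
w(u1, u4) linearizes to u1 ∘ u4
w(F(u3, u5, u2), w(u1, u4)) linearizes to u3 ∘ u5 ∘ u2 ∘ u1 ∘ u4
putting the inputs in ascending order: u1 ∘ u2 ∘ u3 ∘ u4 ∘ u5


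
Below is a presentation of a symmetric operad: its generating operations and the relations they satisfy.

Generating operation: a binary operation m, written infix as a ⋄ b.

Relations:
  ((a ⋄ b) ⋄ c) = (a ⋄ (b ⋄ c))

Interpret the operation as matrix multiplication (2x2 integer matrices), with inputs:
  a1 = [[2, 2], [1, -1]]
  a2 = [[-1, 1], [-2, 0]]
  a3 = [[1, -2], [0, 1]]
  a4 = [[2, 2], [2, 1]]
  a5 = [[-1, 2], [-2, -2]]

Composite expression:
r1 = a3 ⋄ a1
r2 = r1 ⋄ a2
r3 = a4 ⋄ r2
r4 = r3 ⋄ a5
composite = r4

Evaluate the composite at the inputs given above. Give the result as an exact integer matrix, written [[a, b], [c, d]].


[[10, -32], [13, -32]]

(a3 ⋄ a1) = [[0, 4], [1, -1]]
((a3 ⋄ a1) ⋄ a2) = [[-8, 0], [1, 1]]
(a4 ⋄ ((a3 ⋄ a1) ⋄ a2)) = [[-14, 2], [-15, 1]]
((a4 ⋄ ((a3 ⋄ a1) ⋄ a2)) ⋄ a5) = [[10, -32], [13, -32]]


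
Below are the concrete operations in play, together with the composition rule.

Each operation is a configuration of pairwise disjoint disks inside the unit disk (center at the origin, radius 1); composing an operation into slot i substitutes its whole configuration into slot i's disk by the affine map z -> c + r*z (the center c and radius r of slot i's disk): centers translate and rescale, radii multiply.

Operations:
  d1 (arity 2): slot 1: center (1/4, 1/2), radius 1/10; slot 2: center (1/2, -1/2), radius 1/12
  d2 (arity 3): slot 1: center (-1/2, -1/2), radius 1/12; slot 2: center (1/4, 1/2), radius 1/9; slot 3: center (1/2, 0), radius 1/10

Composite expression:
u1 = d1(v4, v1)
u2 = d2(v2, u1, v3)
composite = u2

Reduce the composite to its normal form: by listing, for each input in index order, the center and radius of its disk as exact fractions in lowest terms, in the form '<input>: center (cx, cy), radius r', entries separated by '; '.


Nesting under d2 composes maps z -> c + r*z down each v-path.
v2: after 1 affine step, its disk has center (-1/2, -1/2), radius 1/12
v4: after 2 affine steps, its disk has center (5/18, 5/9), radius 1/90
v1: after 2 affine steps, its disk has center (11/36, 4/9), radius 1/108
v3: after 1 affine step, its disk has center (1/2, 0), radius 1/10

v1: center (11/36, 4/9), radius 1/108; v2: center (-1/2, -1/2), radius 1/12; v3: center (1/2, 0), radius 1/10; v4: center (5/18, 5/9), radius 1/90


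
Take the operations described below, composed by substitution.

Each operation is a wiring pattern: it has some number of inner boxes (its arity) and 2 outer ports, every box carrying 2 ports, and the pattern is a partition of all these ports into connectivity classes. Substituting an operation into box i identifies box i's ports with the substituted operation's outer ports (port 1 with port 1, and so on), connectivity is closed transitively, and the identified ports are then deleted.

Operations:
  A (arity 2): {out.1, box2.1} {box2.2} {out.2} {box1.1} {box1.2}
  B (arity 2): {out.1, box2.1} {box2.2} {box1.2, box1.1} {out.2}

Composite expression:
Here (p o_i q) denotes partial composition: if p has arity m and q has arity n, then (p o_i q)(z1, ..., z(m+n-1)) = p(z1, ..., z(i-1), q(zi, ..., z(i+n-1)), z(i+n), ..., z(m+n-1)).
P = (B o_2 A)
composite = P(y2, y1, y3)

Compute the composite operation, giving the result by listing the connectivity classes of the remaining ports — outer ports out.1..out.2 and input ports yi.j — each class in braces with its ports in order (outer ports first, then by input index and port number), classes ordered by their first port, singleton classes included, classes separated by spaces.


{out.1, y3.1} {out.2} {y1.1} {y1.2} {y2.1, y2.2} {y3.2}

After gluing at B, chains via deleted ports link the y-ports.
stage A: inputs (y1, y3), connectivity {out.1, y3.1} {out.2} {y1.1} {y1.2} {y3.2}, out.j its boundary
stage B: inputs (y2, y1, y3), connectivity {out.1, y3.1} {out.2} {y1.1} {y1.2} {y2.1, y2.2} {y3.2}, out.j its boundary


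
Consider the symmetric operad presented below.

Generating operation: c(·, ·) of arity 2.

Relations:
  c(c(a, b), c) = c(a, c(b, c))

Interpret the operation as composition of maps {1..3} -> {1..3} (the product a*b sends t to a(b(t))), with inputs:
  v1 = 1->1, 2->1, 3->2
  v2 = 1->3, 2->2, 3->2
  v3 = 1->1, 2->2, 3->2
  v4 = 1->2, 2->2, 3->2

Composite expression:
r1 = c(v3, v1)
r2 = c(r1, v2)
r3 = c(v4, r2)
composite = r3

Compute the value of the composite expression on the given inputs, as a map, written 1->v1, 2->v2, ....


c(v3, v1) = 1->1, 2->1, 3->2
c(c(v3, v1), v2) = 1->2, 2->1, 3->1
c(v4, c(c(v3, v1), v2)) = 1->2, 2->2, 3->2

1->2, 2->2, 3->2


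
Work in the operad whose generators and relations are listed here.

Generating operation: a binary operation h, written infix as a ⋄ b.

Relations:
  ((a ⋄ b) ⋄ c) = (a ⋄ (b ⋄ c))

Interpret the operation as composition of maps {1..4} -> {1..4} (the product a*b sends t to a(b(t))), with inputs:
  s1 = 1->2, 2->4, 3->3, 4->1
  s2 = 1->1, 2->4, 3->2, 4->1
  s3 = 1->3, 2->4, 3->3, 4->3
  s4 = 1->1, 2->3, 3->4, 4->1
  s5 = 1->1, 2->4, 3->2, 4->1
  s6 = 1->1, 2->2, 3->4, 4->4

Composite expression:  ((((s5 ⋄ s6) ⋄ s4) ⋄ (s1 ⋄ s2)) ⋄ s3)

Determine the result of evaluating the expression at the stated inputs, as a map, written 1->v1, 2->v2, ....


1->1, 2->1, 3->1, 4->1


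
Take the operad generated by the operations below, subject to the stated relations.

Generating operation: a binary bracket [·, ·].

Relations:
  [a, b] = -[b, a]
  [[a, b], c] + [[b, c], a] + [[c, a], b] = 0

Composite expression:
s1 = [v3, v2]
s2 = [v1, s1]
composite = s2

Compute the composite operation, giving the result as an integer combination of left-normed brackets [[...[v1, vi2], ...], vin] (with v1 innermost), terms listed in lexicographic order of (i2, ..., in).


-[[v1, v2], v3] + [[v1, v3], v2]

Expand each bracket as ab - ba; the v1-initial words give the coefficients.
Composite bracket: [v1, [v3, v2]]
Under [a, b] = ab - ba we get 4 signed associative words (2^2 = 4).
Keep just the words that open with v1:
  v1v2v3 (sign -1) contributes -[[v1, v2], v3]
  v1v3v2 (sign +1) contributes +[[v1, v3], v2]


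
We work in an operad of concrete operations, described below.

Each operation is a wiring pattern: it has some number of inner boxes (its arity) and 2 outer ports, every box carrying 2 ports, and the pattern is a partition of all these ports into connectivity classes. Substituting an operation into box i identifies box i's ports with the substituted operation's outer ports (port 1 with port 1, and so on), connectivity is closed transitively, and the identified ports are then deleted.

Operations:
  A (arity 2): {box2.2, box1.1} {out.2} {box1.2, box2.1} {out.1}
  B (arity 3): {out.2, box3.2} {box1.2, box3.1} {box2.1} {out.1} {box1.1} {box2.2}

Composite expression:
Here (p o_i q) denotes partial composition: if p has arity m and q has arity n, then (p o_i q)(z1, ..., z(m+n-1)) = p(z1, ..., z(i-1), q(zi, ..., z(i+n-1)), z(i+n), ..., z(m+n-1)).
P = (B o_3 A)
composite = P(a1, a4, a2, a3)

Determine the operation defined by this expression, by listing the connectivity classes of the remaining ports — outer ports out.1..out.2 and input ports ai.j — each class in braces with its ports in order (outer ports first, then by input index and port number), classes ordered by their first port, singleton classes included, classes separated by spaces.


{out.1} {out.2} {a1.1} {a1.2} {a2.1, a3.2} {a2.2, a3.1} {a4.1} {a4.2}

Connectivity passes through glued B-boundaries; trace each wire chain.
stage A: inputs (a2, a3), connectivity {out.1} {out.2} {a2.1, a3.2} {a2.2, a3.1}, out.j its boundary
stage B: inputs (a1, a4, a2, a3), connectivity {out.1} {out.2} {a1.1} {a1.2} {a2.1, a3.2} {a2.2, a3.1} {a4.1} {a4.2}, out.j its boundary


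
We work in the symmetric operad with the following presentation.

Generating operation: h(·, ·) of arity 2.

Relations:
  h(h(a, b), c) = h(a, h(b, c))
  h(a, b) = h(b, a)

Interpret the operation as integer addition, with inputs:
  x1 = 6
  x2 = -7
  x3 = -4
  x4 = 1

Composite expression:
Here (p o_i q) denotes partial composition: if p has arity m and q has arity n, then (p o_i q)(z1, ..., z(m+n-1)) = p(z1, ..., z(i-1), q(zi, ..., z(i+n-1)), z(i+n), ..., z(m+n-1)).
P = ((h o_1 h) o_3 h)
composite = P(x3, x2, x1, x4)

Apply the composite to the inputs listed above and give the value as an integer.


h(x3, x2) = -11
h(x1, x4) = 7
h(h(x3, x2), h(x1, x4)) = -4

-4


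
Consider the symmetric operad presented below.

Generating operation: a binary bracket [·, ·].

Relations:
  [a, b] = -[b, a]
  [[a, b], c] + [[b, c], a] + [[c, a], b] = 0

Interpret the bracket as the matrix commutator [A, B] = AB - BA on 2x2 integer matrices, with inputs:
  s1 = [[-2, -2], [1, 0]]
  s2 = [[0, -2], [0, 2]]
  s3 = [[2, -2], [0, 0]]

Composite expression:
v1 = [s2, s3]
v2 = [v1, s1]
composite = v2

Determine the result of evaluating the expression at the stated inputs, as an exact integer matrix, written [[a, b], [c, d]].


[[8, 16], [0, -8]]

[s2, s3] = [[0, 8], [0, 0]]
[[s2, s3], s1] = [[8, 16], [0, -8]]


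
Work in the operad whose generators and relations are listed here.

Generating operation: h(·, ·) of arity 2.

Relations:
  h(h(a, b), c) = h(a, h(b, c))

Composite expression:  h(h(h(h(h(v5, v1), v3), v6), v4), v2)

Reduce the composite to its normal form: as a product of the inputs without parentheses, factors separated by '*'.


v5 * v1 * v3 * v6 * v4 * v2

The h-tree's shape is irrelevant; the v-reading-order decides.
h(v5, v1) collapses to v5 * v1
h(h(v5, v1), v3) collapses to v5 * v1 * v3
h(h(h(v5, v1), v3), v6) collapses to v5 * v1 * v3 * v6
h(h(h(h(v5, v1), v3), v6), v4) collapses to v5 * v1 * v3 * v6 * v4
h(h(h(h(h(v5, v1), v3), v6), v4), v2) collapses to v5 * v1 * v3 * v6 * v4 * v2
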